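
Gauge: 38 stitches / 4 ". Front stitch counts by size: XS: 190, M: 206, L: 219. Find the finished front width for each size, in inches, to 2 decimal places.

38/4 = 9.5 sts per in.
XS: 190 / 9.5 = 20.000 → 20.00 in.
M: 206 / 9.5 = 21.684 → 21.68 in.
L: 219 / 9.5 = 23.053 → 23.05 in.

XS 20.00 inches; M 21.68 inches; L 23.05 inches.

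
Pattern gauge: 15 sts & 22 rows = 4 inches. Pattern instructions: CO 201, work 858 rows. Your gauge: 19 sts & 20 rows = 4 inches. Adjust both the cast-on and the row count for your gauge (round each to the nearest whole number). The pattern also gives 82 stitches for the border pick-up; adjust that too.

Stitches: 201 × 19/15 = 254.60 → 255.
Rows: 858 × 20/22 = 780.00 → 780.
border pick-up: 82 × 19/15 = 103.87 → 104.

Cast on 255 stitches; work 780 rows; border pick-up 104 stitches.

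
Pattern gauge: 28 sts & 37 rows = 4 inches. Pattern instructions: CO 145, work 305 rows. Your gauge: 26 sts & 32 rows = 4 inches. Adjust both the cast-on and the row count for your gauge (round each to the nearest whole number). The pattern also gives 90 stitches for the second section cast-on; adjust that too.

Cast on 135 stitches; work 264 rows; second section cast-on 84 stitches.

Stitches: 145 × 26/28 = 134.64 → 135.
Rows: 305 × 32/37 = 263.78 → 264.
second section cast-on: 90 × 26/28 = 83.57 → 84.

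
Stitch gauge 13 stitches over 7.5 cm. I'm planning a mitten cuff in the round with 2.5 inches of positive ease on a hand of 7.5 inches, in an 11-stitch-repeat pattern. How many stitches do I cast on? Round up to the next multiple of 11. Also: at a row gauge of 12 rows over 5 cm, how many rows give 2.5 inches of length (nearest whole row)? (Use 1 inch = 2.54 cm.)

Finished = 7.5 + 2.5 = 10 inches.
10 inches × 2.54 = 25.40 cm.
13/7.5 = 1.733 sts per cm; 25.40 × 1.733 = 44.03 sts.
Next multiple of 11 → 55.
2.5 inches = 6.35 cm; × 2.4 = 15.24 → 15 rows.

Cast on 55 stitches; work 15 rows.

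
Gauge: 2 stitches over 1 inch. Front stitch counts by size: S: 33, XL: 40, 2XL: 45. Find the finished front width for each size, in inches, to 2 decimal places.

S 16.50 inches; XL 20.00 inches; 2XL 22.50 inches.

2/1 = 2 sts per in.
S: 33 / 2 = 16.500 → 16.50 in.
XL: 40 / 2 = 20.000 → 20.00 in.
2XL: 45 / 2 = 22.500 → 22.50 in.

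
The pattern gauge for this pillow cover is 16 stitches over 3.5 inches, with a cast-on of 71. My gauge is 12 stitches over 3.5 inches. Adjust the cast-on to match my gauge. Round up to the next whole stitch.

Scale factor = 12 / 16 = 0.750.
71 × 12 / 16 = 53.25 sts.
→ 54 sts.

54 stitches.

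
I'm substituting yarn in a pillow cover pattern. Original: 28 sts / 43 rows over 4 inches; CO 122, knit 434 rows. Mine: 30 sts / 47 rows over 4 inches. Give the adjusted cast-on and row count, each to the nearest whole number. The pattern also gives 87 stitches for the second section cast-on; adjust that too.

Stitches: 122 × 30/28 = 130.71 → 131.
Rows: 434 × 47/43 = 474.37 → 474.
second section cast-on: 87 × 30/28 = 93.21 → 93.

Cast on 131 stitches; work 474 rows; second section cast-on 93 stitches.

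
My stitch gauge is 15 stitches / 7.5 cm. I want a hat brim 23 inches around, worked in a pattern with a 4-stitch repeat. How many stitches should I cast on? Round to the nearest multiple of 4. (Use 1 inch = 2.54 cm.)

23 in = 23 × 2.54 = 58.42 cm.
15 / 7.5 = 2 sts/cm.
58.42 × 2 = 116.84 sts.
→ 116.

Cast on 116 stitches.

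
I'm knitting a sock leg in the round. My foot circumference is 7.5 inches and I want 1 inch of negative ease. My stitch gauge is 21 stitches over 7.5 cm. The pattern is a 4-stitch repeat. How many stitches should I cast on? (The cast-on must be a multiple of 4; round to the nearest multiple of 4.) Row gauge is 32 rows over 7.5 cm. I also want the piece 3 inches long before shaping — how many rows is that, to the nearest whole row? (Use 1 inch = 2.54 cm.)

Finished = 7.5 − 1 = 6.5 inches.
6.5 inches × 2.54 = 16.51 cm.
21/7.5 = 2.8 sts per cm; 16.51 × 2.8 = 46.23 sts.
Nearest multiple of 4 → 48.
3 inches = 7.62 cm; × 4.267 = 32.51 → 33 rows.

Cast on 48 stitches; work 33 rows.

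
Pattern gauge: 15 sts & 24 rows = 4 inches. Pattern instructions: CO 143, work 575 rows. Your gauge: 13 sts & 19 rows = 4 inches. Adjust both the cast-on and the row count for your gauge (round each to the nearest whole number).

Stitches: 143 × 13/15 = 123.93 → 124.
Rows: 575 × 19/24 = 455.21 → 455.

Cast on 124 stitches; work 455 rows.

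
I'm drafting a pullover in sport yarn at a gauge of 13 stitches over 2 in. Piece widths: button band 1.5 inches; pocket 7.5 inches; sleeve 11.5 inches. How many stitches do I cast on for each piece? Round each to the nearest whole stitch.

button band 10; pocket 49; sleeve 75.

Rate = 13/2 = 6.5 sts per in.
button band: 1.5 × 6.5 = 9.75 → 10.
pocket: 7.5 × 6.5 = 48.75 → 49.
sleeve: 11.5 × 6.5 = 74.75 → 75.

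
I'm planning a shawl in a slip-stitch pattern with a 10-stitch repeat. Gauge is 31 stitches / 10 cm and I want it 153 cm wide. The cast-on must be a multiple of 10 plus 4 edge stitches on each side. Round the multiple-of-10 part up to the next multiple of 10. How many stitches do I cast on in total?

31 / 10 = 3.1 sts per cm.
153 × 3.1 = 474.30 sts.
Less 8 edge sts → 466.30 for the repeat.
Next multiple of 10: 470.
Add back 8 edge sts → 478.

478 stitches.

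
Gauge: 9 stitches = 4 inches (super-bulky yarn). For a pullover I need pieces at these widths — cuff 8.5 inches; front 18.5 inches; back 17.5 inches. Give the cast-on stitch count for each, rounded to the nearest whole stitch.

Rate = 9/4 = 2.25 sts per in.
cuff: 8.5 × 2.25 = 19.12 → 19.
front: 18.5 × 2.25 = 41.62 → 42.
back: 17.5 × 2.25 = 39.38 → 39.

cuff 19; front 42; back 39.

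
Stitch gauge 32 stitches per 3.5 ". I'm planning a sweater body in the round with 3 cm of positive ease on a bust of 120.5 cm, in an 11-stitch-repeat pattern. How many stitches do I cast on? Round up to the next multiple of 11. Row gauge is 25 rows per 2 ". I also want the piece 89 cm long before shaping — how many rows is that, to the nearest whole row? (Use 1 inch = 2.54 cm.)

Finished = 120.5 + 3 = 123.5 cm.
123.5 cm × 1/2.54 = 48.62 inches.
32/3.5 = 9.143 sts per in; 48.62 × 9.143 = 444.54 sts.
Next multiple of 11 → 451.
89 cm = 35.04 inches; × 12.5 = 437.99 → 438 rows.

Cast on 451 stitches; work 438 rows.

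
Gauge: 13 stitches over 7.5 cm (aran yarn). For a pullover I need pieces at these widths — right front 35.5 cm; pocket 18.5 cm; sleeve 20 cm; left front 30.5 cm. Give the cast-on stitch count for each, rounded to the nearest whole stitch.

right front 62; pocket 32; sleeve 35; left front 53.

Rate = 13/7.5 = 1.733 sts per cm.
right front: 35.5 × 1.733 = 61.53 → 62.
pocket: 18.5 × 1.733 = 32.07 → 32.
sleeve: 20 × 1.733 = 34.67 → 35.
left front: 30.5 × 1.733 = 52.87 → 53.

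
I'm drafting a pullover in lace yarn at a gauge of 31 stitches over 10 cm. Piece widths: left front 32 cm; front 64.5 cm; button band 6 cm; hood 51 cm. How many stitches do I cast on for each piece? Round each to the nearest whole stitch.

Rate = 31/10 = 3.1 sts per cm.
left front: 32 × 3.1 = 99.20 → 99.
front: 64.5 × 3.1 = 199.95 → 200.
button band: 6 × 3.1 = 18.60 → 19.
hood: 51 × 3.1 = 158.10 → 158.

left front 99; front 200; button band 19; hood 158.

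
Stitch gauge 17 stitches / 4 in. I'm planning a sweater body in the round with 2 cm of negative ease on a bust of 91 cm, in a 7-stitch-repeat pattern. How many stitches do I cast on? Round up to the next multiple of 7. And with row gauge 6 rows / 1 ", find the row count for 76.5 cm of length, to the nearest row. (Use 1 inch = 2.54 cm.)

Cast on 154 stitches; work 181 rows.

Finished = 91 − 2 = 89 cm.
89 cm × 1/2.54 = 35.04 inches.
17/4 = 4.25 sts per in; 35.04 × 4.25 = 148.92 sts.
Next multiple of 7 → 154.
76.5 cm = 30.12 inches; × 6 = 180.71 → 181 rows.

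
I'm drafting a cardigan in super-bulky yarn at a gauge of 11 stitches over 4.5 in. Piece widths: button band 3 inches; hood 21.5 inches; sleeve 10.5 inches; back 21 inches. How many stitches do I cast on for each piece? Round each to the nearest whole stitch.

button band 7; hood 53; sleeve 26; back 51.

Rate = 11/4.5 = 2.444 sts per in.
button band: 3 × 2.444 = 7.33 → 7.
hood: 21.5 × 2.444 = 52.56 → 53.
sleeve: 10.5 × 2.444 = 25.67 → 26.
back: 21 × 2.444 = 51.33 → 51.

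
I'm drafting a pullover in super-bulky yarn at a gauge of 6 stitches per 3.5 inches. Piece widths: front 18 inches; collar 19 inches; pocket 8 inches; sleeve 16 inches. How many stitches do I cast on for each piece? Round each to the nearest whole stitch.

front 31; collar 33; pocket 14; sleeve 27.

Rate = 6/3.5 = 1.714 sts per in.
front: 18 × 1.714 = 30.86 → 31.
collar: 19 × 1.714 = 32.57 → 33.
pocket: 8 × 1.714 = 13.71 → 14.
sleeve: 16 × 1.714 = 27.43 → 27.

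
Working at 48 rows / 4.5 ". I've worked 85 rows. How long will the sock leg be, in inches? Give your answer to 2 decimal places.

7.97 inches.

48 rows / 4.5 inch = 10.667 rows per inch.
85 / 10.667 = 7.969 inches.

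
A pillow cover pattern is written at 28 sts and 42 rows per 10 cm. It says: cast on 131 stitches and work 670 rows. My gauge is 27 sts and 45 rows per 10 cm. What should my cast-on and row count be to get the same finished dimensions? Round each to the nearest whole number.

Cast on 126 stitches; work 718 rows.

Stitches: 131 × 27/28 = 126.32 → 126.
Rows: 670 × 45/42 = 717.86 → 718.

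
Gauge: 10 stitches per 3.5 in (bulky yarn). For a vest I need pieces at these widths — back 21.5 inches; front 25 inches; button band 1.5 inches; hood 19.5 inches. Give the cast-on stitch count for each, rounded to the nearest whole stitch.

back 61; front 71; button band 4; hood 56.

Rate = 10/3.5 = 2.857 sts per in.
back: 21.5 × 2.857 = 61.43 → 61.
front: 25 × 2.857 = 71.43 → 71.
button band: 1.5 × 2.857 = 4.29 → 4.
hood: 19.5 × 2.857 = 55.71 → 56.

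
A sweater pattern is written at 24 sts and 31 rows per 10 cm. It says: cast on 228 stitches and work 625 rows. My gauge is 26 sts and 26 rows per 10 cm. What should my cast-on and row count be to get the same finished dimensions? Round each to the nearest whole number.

Stitches: 228 × 26/24 = 247.00 → 247.
Rows: 625 × 26/31 = 524.19 → 524.

Cast on 247 stitches; work 524 rows.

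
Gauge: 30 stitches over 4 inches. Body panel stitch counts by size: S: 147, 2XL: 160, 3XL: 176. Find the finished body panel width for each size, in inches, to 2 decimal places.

30/4 = 7.5 sts per in.
S: 147 / 7.5 = 19.600 → 19.60 in.
2XL: 160 / 7.5 = 21.333 → 21.33 in.
3XL: 176 / 7.5 = 23.467 → 23.47 in.

S 19.60 inches; 2XL 21.33 inches; 3XL 23.47 inches.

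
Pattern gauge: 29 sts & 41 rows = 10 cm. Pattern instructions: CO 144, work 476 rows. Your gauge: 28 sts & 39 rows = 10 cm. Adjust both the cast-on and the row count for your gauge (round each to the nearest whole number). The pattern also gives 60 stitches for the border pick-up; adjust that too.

Cast on 139 stitches; work 453 rows; border pick-up 58 stitches.

Stitches: 144 × 28/29 = 139.03 → 139.
Rows: 476 × 39/41 = 452.78 → 453.
border pick-up: 60 × 28/29 = 57.93 → 58.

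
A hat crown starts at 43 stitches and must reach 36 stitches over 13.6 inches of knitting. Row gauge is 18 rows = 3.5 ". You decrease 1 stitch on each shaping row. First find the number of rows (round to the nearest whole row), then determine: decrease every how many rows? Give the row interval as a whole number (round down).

Decrease every 10th row.

Rows = 13.6 × 5.143 = 69.9 → 70 rows.
Stitches to remove: 7 → 7 shaping rows (at 1 st each).
70 / 7 = 10.00 → every 10 rows.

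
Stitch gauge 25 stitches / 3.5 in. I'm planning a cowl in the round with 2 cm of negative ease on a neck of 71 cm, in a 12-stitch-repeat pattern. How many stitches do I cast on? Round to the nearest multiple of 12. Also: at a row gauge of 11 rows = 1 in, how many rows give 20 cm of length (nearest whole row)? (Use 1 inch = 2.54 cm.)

Cast on 192 stitches; work 87 rows.

Finished = 71 − 2 = 69 cm.
69 cm × 1/2.54 = 27.17 inches.
25/3.5 = 7.143 sts per in; 27.17 × 7.143 = 194.04 sts.
Nearest multiple of 12 → 192.
20 cm = 7.87 inches; × 11 = 86.61 → 87 rows.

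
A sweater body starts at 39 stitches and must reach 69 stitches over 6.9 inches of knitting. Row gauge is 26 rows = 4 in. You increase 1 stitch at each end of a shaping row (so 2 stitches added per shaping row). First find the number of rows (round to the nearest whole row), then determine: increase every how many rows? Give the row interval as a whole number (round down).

Rows = 6.9 × 6.5 = 44.9 → 45 rows.
Stitches to add: 30 → 15 shaping rows (at 2 st each).
45 / 15 = 3.00 → every 3 rows.

Increase every 3rd row.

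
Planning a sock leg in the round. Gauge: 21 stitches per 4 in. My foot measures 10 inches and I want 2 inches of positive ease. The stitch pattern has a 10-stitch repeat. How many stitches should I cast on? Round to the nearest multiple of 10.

Cast on 60 stitches.

Finished = 10 + 2 = 12 inches.
21 / 4 = 5.25 sts/in.
12 × 5.25 = 63.00 sts.
Nearest multiple of 10: 60.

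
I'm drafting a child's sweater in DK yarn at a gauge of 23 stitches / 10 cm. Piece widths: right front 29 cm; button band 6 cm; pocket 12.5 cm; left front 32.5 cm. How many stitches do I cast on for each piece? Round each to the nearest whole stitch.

right front 67; button band 14; pocket 29; left front 75.

Rate = 23/10 = 2.3 sts per cm.
right front: 29 × 2.3 = 66.70 → 67.
button band: 6 × 2.3 = 13.80 → 14.
pocket: 12.5 × 2.3 = 28.75 → 29.
left front: 32.5 × 2.3 = 74.75 → 75.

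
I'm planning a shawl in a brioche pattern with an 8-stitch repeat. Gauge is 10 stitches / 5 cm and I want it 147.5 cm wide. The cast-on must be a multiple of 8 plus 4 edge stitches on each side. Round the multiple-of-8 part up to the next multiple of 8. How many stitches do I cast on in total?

Cast on 296 stitches.

10 / 5 = 2 sts per cm.
147.5 × 2 = 295.00 sts.
Less 8 edge sts → 287.00 for the repeat.
Next multiple of 8: 288.
Add back 8 edge sts → 296.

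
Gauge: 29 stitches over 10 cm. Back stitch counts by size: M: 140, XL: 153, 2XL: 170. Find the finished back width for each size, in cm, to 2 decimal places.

29/10 = 2.9 sts per cm.
M: 140 / 2.9 = 48.276 → 48.28 cm.
XL: 153 / 2.9 = 52.759 → 52.76 cm.
2XL: 170 / 2.9 = 58.621 → 58.62 cm.

M 48.28 cm; XL 52.76 cm; 2XL 58.62 cm.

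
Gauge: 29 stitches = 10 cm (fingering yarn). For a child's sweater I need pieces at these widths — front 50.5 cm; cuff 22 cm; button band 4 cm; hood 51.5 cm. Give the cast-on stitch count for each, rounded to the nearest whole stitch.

Rate = 29/10 = 2.9 sts per cm.
front: 50.5 × 2.9 = 146.45 → 146.
cuff: 22 × 2.9 = 63.80 → 64.
button band: 4 × 2.9 = 11.60 → 12.
hood: 51.5 × 2.9 = 149.35 → 149.

front 146; cuff 64; button band 12; hood 149.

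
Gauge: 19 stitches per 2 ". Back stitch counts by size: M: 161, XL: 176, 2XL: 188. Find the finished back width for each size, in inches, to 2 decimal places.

19/2 = 9.5 sts per in.
M: 161 / 9.5 = 16.947 → 16.95 in.
XL: 176 / 9.5 = 18.526 → 18.53 in.
2XL: 188 / 9.5 = 19.789 → 19.79 in.

M 16.95 inches; XL 18.53 inches; 2XL 19.79 inches.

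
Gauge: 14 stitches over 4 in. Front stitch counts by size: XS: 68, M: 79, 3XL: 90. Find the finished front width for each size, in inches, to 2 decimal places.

14/4 = 3.5 sts per in.
XS: 68 / 3.5 = 19.429 → 19.43 in.
M: 79 / 3.5 = 22.571 → 22.57 in.
3XL: 90 / 3.5 = 25.714 → 25.71 in.

XS 19.43 inches; M 22.57 inches; 3XL 25.71 inches.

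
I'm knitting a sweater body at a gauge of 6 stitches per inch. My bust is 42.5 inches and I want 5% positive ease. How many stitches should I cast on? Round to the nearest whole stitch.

268 stitches.

Finished = 42.5 × 1.05 = 44.62 in.
6 / 1 = 6 sts per inch.
44.62 × 6 = 267.75 sts.
→ 268 sts.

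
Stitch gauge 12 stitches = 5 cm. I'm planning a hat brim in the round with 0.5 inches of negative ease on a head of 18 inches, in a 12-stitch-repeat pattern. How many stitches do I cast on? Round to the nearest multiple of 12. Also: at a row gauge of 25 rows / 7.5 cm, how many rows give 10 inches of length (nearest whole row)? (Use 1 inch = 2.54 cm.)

Finished = 18 − 0.5 = 17.5 inches.
17.5 inches × 2.54 = 44.45 cm.
12/5 = 2.4 sts per cm; 44.45 × 2.4 = 106.68 sts.
Nearest multiple of 12 → 108.
10 inches = 25.40 cm; × 3.333 = 84.67 → 85 rows.

Cast on 108 stitches; work 85 rows.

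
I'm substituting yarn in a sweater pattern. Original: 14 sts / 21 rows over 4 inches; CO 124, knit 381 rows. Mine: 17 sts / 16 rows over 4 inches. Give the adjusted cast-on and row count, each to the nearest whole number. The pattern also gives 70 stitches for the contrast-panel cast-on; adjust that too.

Cast on 151 stitches; work 290 rows; contrast-panel cast-on 85 stitches.

Stitches: 124 × 17/14 = 150.57 → 151.
Rows: 381 × 16/21 = 290.29 → 290.
contrast-panel cast-on: 70 × 17/14 = 85.00 → 85.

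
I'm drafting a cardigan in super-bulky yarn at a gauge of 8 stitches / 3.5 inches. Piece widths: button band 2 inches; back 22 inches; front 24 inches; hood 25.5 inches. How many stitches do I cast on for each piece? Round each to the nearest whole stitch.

button band 5; back 50; front 55; hood 58.

Rate = 8/3.5 = 2.286 sts per in.
button band: 2 × 2.286 = 4.57 → 5.
back: 22 × 2.286 = 50.29 → 50.
front: 24 × 2.286 = 54.86 → 55.
hood: 25.5 × 2.286 = 58.29 → 58.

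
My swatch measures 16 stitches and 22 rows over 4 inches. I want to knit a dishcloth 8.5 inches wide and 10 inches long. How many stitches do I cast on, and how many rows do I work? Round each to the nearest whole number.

Cast on 34 stitches and work 55 rows.

Stitch gauge = 16/4 = 4 sts/in; 8.5 × 4 = 34.00 → 34 sts.
Row gauge = 22/4 = 5.5 rows/in; 10 × 5.5 = 55.00 → 55 rows.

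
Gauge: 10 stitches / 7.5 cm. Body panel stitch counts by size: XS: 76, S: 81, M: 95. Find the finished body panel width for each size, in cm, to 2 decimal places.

10/7.5 = 1.333 sts per cm.
XS: 76 / 1.333 = 57.000 → 57.00 cm.
S: 81 / 1.333 = 60.750 → 60.75 cm.
M: 95 / 1.333 = 71.250 → 71.25 cm.

XS 57.00 cm; S 60.75 cm; M 71.25 cm.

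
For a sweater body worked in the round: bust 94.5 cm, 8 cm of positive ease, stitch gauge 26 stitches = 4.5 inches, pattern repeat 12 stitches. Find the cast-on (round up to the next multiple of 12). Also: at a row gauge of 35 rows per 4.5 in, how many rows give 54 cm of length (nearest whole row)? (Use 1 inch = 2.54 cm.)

Cast on 240 stitches; work 165 rows.

Finished = 94.5 + 8 = 102.5 cm.
102.5 cm × 1/2.54 = 40.35 inches.
26/4.5 = 5.778 sts per in; 40.35 × 5.778 = 233.16 sts.
Next multiple of 12 → 240.
54 cm = 21.26 inches; × 7.778 = 165.35 → 165 rows.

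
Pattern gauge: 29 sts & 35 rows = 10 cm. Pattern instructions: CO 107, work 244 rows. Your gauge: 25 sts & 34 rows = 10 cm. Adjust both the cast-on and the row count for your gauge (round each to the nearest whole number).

Cast on 92 stitches; work 237 rows.

Stitches: 107 × 25/29 = 92.24 → 92.
Rows: 244 × 34/35 = 237.03 → 237.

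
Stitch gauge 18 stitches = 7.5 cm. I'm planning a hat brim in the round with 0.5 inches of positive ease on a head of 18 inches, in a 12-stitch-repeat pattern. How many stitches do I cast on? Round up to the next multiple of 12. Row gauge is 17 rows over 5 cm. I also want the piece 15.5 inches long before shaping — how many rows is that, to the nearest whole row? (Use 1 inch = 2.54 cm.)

Finished = 18 + 0.5 = 18.5 inches.
18.5 inches × 2.54 = 46.99 cm.
18/7.5 = 2.4 sts per cm; 46.99 × 2.4 = 112.78 sts.
Next multiple of 12 → 120.
15.5 inches = 39.37 cm; × 3.4 = 133.86 → 134 rows.

Cast on 120 stitches; work 134 rows.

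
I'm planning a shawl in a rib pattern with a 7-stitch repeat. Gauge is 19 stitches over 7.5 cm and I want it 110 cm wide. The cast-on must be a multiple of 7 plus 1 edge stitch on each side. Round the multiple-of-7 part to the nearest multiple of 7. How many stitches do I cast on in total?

19 / 7.5 = 2.533 sts per cm.
110 × 2.533 = 278.67 sts.
Less 2 edge sts → 276.67 for the repeat.
Nearest multiple of 7: 280.
Add back 2 edge sts → 282.

282 stitches.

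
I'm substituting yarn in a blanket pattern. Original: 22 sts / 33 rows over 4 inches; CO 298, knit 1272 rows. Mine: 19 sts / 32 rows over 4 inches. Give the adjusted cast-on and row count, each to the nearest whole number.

Stitches: 298 × 19/22 = 257.36 → 257.
Rows: 1272 × 32/33 = 1233.45 → 1233.

Cast on 257 stitches; work 1233 rows.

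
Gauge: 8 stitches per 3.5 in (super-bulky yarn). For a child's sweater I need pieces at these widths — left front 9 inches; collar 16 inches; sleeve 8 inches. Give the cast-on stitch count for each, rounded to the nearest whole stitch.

left front 21; collar 37; sleeve 18.

Rate = 8/3.5 = 2.286 sts per in.
left front: 9 × 2.286 = 20.57 → 21.
collar: 16 × 2.286 = 36.57 → 37.
sleeve: 8 × 2.286 = 18.29 → 18.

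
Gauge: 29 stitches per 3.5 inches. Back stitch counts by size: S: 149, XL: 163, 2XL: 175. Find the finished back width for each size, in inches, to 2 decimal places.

29/3.5 = 8.286 sts per in.
S: 149 / 8.286 = 17.983 → 17.98 in.
XL: 163 / 8.286 = 19.672 → 19.67 in.
2XL: 175 / 8.286 = 21.121 → 21.12 in.

S 17.98 inches; XL 19.67 inches; 2XL 21.12 inches.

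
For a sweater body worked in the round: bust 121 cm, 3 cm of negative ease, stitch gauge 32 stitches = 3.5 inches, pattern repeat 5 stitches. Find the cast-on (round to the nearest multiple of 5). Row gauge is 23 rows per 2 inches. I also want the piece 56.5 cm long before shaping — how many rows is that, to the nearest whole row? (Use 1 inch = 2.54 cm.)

Cast on 425 stitches; work 256 rows.

Finished = 121 − 3 = 118 cm.
118 cm × 1/2.54 = 46.46 inches.
32/3.5 = 9.143 sts per in; 46.46 × 9.143 = 424.75 sts.
Nearest multiple of 5 → 425.
56.5 cm = 22.24 inches; × 11.5 = 255.81 → 256 rows.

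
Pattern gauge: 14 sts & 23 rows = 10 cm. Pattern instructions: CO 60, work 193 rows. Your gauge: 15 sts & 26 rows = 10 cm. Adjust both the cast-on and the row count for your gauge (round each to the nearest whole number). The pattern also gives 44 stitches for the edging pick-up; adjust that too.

Stitches: 60 × 15/14 = 64.29 → 64.
Rows: 193 × 26/23 = 218.17 → 218.
edging pick-up: 44 × 15/14 = 47.14 → 47.

Cast on 64 stitches; work 218 rows; edging pick-up 47 stitches.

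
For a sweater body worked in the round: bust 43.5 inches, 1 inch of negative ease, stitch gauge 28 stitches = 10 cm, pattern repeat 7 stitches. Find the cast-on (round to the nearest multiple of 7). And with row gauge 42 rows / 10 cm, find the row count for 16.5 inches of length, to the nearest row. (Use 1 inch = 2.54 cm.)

Finished = 43.5 − 1 = 42.5 inches.
42.5 inches × 2.54 = 107.95 cm.
28/10 = 2.8 sts per cm; 107.95 × 2.8 = 302.26 sts.
Nearest multiple of 7 → 301.
16.5 inches = 41.91 cm; × 4.2 = 176.02 → 176 rows.

Cast on 301 stitches; work 176 rows.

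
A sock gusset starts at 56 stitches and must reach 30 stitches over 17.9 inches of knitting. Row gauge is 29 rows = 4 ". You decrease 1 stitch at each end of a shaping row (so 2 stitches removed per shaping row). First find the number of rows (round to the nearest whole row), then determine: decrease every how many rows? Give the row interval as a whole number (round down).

Decrease every 10th row.

Rows = 17.9 × 7.25 = 129.8 → 130 rows.
Stitches to remove: 26 → 13 shaping rows (at 2 st each).
130 / 13 = 10.00 → every 10 rows.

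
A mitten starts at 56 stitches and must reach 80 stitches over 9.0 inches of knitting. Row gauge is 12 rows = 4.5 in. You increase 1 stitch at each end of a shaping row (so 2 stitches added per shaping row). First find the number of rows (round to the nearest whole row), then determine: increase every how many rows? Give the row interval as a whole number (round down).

Increase every 2nd row.

Rows = 9.0 × 2.667 = 24.0 → 24 rows.
Stitches to add: 24 → 12 shaping rows (at 2 st each).
24 / 12 = 2.00 → every 2 rows.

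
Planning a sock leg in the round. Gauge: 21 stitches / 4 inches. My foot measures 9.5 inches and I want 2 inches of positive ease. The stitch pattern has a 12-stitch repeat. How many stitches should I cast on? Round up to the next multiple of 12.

Finished = 9.5 + 2 = 11.5 inches.
21 / 4 = 5.25 sts/in.
11.5 × 5.25 = 60.38 sts.
Next multiple of 12: 72.

Cast on 72 stitches.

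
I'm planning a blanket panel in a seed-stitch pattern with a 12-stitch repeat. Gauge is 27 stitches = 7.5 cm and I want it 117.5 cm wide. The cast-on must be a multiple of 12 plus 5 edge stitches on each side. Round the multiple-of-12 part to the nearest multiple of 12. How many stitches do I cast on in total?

418 stitches.

27 / 7.5 = 3.6 sts per cm.
117.5 × 3.6 = 423.00 sts.
Less 10 edge sts → 413.00 for the repeat.
Nearest multiple of 12: 408.
Add back 10 edge sts → 418.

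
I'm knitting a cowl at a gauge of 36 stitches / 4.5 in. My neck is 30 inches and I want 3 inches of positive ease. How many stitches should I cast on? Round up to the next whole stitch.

Finished = 30 + 3 = 33 in.
36 / 4.5 = 8 sts per inch.
33.00 × 8 = 264.00 sts.

264 stitches.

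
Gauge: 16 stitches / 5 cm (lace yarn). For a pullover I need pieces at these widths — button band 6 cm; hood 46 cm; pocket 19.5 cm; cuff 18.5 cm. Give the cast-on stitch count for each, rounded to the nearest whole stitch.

button band 19; hood 147; pocket 62; cuff 59.

Rate = 16/5 = 3.2 sts per cm.
button band: 6 × 3.2 = 19.20 → 19.
hood: 46 × 3.2 = 147.20 → 147.
pocket: 19.5 × 3.2 = 62.40 → 62.
cuff: 18.5 × 3.2 = 59.20 → 59.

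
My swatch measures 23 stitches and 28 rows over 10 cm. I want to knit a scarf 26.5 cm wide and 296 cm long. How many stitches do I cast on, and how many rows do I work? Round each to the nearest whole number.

Cast on 61 stitches and work 829 rows.

Stitch gauge = 23/10 = 2.3 sts/cm; 26.5 × 2.3 = 60.95 → 61 sts.
Row gauge = 28/10 = 2.8 rows/cm; 296 × 2.8 = 828.80 → 829 rows.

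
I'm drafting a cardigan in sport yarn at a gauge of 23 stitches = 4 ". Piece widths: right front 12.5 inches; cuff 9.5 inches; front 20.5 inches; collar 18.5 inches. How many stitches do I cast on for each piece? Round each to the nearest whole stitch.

right front 72; cuff 55; front 118; collar 106.

Rate = 23/4 = 5.75 sts per in.
right front: 12.5 × 5.75 = 71.88 → 72.
cuff: 9.5 × 5.75 = 54.62 → 55.
front: 20.5 × 5.75 = 117.88 → 118.
collar: 18.5 × 5.75 = 106.38 → 106.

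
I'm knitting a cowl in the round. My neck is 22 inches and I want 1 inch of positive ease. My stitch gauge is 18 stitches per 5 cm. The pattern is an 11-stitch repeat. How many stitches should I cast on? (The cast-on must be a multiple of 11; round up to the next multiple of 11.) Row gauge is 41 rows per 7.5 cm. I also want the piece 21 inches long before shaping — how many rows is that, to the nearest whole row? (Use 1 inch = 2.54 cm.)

Finished = 22 + 1 = 23 inches.
23 inches × 2.54 = 58.42 cm.
18/5 = 3.6 sts per cm; 58.42 × 3.6 = 210.31 sts.
Next multiple of 11 → 220.
21 inches = 53.34 cm; × 5.467 = 291.59 → 292 rows.

Cast on 220 stitches; work 292 rows.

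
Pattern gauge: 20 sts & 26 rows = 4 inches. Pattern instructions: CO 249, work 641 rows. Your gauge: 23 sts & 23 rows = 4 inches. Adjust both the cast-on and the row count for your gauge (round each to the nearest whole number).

Cast on 286 stitches; work 567 rows.

Stitches: 249 × 23/20 = 286.35 → 286.
Rows: 641 × 23/26 = 567.04 → 567.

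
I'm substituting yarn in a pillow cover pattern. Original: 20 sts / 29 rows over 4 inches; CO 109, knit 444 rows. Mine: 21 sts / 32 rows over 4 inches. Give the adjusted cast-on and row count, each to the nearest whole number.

Cast on 114 stitches; work 490 rows.

Stitches: 109 × 21/20 = 114.45 → 114.
Rows: 444 × 32/29 = 489.93 → 490.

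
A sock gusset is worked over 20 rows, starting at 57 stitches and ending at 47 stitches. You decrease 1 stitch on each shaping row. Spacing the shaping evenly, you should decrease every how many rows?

Decrease every 2nd row.

Stitches to remove: |47 − 57| = 10.
Shaping rows needed: 10 / 1 = 10.
20 rows / 10 = every 2 rows.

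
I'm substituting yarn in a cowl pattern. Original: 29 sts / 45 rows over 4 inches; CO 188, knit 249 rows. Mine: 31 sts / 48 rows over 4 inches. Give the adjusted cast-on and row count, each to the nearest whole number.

Cast on 201 stitches; work 266 rows.

Stitches: 188 × 31/29 = 200.97 → 201.
Rows: 249 × 48/45 = 265.60 → 266.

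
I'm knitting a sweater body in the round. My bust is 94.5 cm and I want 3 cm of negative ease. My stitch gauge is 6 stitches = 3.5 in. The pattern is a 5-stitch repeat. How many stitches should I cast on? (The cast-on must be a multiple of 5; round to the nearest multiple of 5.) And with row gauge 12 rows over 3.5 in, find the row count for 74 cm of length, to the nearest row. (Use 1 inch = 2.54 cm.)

Cast on 60 stitches; work 100 rows.

Finished = 94.5 − 3 = 91.5 cm.
91.5 cm × 1/2.54 = 36.02 inches.
6/3.5 = 1.714 sts per in; 36.02 × 1.714 = 61.75 sts.
Nearest multiple of 5 → 60.
74 cm = 29.13 inches; × 3.429 = 99.89 → 100 rows.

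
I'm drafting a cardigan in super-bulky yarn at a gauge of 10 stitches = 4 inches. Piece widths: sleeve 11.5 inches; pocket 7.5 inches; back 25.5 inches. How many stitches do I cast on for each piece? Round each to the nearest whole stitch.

Rate = 10/4 = 2.5 sts per in.
sleeve: 11.5 × 2.5 = 28.75 → 29.
pocket: 7.5 × 2.5 = 18.75 → 19.
back: 25.5 × 2.5 = 63.75 → 64.

sleeve 29; pocket 19; back 64.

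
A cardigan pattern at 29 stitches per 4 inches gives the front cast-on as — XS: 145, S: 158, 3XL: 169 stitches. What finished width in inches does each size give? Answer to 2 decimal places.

XS 20.00 inches; S 21.79 inches; 3XL 23.31 inches.

29/4 = 7.25 sts per in.
XS: 145 / 7.25 = 20.000 → 20.00 in.
S: 158 / 7.25 = 21.793 → 21.79 in.
3XL: 169 / 7.25 = 23.310 → 23.31 in.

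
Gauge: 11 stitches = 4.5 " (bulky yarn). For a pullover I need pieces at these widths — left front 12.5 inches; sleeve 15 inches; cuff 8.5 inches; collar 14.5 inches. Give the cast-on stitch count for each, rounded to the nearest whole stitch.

Rate = 11/4.5 = 2.444 sts per in.
left front: 12.5 × 2.444 = 30.56 → 31.
sleeve: 15 × 2.444 = 36.67 → 37.
cuff: 8.5 × 2.444 = 20.78 → 21.
collar: 14.5 × 2.444 = 35.44 → 35.

left front 31; sleeve 37; cuff 21; collar 35.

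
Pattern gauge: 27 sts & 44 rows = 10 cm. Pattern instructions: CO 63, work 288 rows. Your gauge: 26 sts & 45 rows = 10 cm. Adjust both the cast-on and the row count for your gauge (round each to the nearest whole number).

Cast on 61 stitches; work 295 rows.

Stitches: 63 × 26/27 = 60.67 → 61.
Rows: 288 × 45/44 = 294.55 → 295.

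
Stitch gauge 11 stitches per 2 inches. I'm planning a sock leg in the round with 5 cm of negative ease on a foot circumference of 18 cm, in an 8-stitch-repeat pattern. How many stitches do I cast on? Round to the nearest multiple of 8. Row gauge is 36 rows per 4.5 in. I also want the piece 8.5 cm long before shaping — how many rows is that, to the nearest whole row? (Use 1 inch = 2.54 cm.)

Finished = 18 − 5 = 13 cm.
13 cm × 1/2.54 = 5.12 inches.
11/2 = 5.5 sts per in; 5.12 × 5.5 = 28.15 sts.
Nearest multiple of 8 → 32.
8.5 cm = 3.35 inches; × 8 = 26.77 → 27 rows.

Cast on 32 stitches; work 27 rows.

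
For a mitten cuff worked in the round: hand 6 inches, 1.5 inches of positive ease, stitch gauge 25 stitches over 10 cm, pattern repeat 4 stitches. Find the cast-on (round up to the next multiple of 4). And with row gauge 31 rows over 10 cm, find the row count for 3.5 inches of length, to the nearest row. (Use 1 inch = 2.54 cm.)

Cast on 48 stitches; work 28 rows.

Finished = 6 + 1.5 = 7.5 inches.
7.5 inches × 2.54 = 19.05 cm.
25/10 = 2.5 sts per cm; 19.05 × 2.5 = 47.62 sts.
Next multiple of 4 → 48.
3.5 inches = 8.89 cm; × 3.1 = 27.56 → 28 rows.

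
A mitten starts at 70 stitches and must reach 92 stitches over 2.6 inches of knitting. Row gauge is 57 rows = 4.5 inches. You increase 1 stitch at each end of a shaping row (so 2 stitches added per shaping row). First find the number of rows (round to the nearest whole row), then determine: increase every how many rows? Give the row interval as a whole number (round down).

Rows = 2.6 × 12.667 = 32.9 → 33 rows.
Stitches to add: 22 → 11 shaping rows (at 2 st each).
33 / 11 = 3.00 → every 3 rows.

Increase every 3rd row.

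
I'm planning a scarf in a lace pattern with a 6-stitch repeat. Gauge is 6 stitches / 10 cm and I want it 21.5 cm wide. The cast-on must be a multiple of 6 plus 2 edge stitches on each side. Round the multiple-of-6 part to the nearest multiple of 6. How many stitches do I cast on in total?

CO 10 sts.

6 / 10 = 0.6 sts per cm.
21.5 × 0.6 = 12.90 sts.
Less 4 edge sts → 8.90 for the repeat.
Nearest multiple of 6: 6.
Add back 4 edge sts → 10.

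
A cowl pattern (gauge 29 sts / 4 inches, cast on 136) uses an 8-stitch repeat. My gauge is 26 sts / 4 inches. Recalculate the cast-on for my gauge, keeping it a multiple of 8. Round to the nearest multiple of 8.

CO 120 sts.

136 × 26 / 29 = 121.93.
Nearest multiple of 8: 120.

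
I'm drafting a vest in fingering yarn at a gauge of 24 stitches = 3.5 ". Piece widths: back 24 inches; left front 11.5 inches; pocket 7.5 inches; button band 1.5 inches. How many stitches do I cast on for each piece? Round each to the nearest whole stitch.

Rate = 24/3.5 = 6.857 sts per in.
back: 24 × 6.857 = 164.57 → 165.
left front: 11.5 × 6.857 = 78.86 → 79.
pocket: 7.5 × 6.857 = 51.43 → 51.
button band: 1.5 × 6.857 = 10.29 → 10.

back 165; left front 79; pocket 51; button band 10.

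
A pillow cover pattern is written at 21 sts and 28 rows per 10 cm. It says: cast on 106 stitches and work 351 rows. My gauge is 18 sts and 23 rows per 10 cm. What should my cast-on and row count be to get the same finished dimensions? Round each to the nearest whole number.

Stitches: 106 × 18/21 = 90.86 → 91.
Rows: 351 × 23/28 = 288.32 → 288.

Cast on 91 stitches; work 288 rows.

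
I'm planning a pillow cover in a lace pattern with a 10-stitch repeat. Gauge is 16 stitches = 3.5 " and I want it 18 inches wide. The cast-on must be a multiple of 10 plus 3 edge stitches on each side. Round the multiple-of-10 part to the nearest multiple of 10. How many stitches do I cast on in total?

Cast on 86 stitches.

16 / 3.5 = 4.571 sts per inch.
18 × 4.571 = 82.29 sts.
Less 6 edge sts → 76.29 for the repeat.
Nearest multiple of 10: 80.
Add back 6 edge sts → 86.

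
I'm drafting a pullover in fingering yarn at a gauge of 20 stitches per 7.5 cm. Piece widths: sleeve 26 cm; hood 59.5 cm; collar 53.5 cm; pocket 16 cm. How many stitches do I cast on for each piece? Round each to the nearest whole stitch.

sleeve 69; hood 159; collar 143; pocket 43.

Rate = 20/7.5 = 2.667 sts per cm.
sleeve: 26 × 2.667 = 69.33 → 69.
hood: 59.5 × 2.667 = 158.67 → 159.
collar: 53.5 × 2.667 = 142.67 → 143.
pocket: 16 × 2.667 = 42.67 → 43.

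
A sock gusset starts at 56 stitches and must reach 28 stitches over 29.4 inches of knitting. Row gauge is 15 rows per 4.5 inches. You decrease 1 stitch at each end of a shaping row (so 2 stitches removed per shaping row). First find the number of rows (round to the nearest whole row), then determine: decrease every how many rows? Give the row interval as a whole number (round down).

Rows = 29.4 × 3.333 = 98.0 → 98 rows.
Stitches to remove: 28 → 14 shaping rows (at 2 st each).
98 / 14 = 7.00 → every 7 rows.

Decrease every 7th row.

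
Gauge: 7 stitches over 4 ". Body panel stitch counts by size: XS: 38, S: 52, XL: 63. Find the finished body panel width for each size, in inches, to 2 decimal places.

XS 21.71 inches; S 29.71 inches; XL 36.00 inches.

7/4 = 1.75 sts per in.
XS: 38 / 1.75 = 21.714 → 21.71 in.
S: 52 / 1.75 = 29.714 → 29.71 in.
XL: 63 / 1.75 = 36.000 → 36.00 in.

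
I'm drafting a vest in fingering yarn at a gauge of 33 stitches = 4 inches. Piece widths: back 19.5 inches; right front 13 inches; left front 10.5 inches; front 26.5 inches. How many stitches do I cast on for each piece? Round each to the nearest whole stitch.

back 161; right front 107; left front 87; front 219.

Rate = 33/4 = 8.25 sts per in.
back: 19.5 × 8.25 = 160.88 → 161.
right front: 13 × 8.25 = 107.25 → 107.
left front: 10.5 × 8.25 = 86.62 → 87.
front: 26.5 × 8.25 = 218.62 → 219.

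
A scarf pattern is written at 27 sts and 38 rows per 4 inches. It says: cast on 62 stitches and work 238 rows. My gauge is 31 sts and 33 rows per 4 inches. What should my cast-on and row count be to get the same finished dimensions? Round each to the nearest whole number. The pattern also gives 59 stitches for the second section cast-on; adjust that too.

Cast on 71 stitches; work 207 rows; second section cast-on 68 stitches.

Stitches: 62 × 31/27 = 71.19 → 71.
Rows: 238 × 33/38 = 206.68 → 207.
second section cast-on: 59 × 31/27 = 67.74 → 68.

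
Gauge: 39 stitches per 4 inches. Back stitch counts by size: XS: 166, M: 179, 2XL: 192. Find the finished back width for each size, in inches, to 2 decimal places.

XS 17.03 inches; M 18.36 inches; 2XL 19.69 inches.

39/4 = 9.75 sts per in.
XS: 166 / 9.75 = 17.026 → 17.03 in.
M: 179 / 9.75 = 18.359 → 18.36 in.
2XL: 192 / 9.75 = 19.692 → 19.69 in.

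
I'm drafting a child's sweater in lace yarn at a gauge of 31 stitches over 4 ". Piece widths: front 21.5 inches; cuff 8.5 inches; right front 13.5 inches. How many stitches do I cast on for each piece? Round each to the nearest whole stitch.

front 167; cuff 66; right front 105.

Rate = 31/4 = 7.75 sts per in.
front: 21.5 × 7.75 = 166.62 → 167.
cuff: 8.5 × 7.75 = 65.88 → 66.
right front: 13.5 × 7.75 = 104.62 → 105.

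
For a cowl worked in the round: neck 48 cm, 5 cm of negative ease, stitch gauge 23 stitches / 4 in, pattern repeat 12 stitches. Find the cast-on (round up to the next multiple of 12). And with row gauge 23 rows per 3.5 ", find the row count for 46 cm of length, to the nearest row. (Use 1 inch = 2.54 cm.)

Finished = 48 − 5 = 43 cm.
43 cm × 1/2.54 = 16.93 inches.
23/4 = 5.75 sts per in; 16.93 × 5.75 = 97.34 sts.
Next multiple of 12 → 108.
46 cm = 18.11 inches; × 6.571 = 119.01 → 119 rows.

Cast on 108 stitches; work 119 rows.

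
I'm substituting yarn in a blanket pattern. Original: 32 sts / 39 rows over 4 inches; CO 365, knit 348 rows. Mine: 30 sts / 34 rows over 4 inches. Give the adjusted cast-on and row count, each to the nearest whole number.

Stitches: 365 × 30/32 = 342.19 → 342.
Rows: 348 × 34/39 = 303.38 → 303.

Cast on 342 stitches; work 303 rows.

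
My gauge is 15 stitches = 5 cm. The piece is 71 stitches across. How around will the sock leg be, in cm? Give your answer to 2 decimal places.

23.67 cm.

15 stitches / 5 cm = 3 stitches per cm.
71 / 3 = 23.667 cm.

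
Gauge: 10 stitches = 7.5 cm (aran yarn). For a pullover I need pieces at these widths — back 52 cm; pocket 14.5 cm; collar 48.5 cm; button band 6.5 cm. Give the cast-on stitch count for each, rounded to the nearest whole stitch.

back 69; pocket 19; collar 65; button band 9.

Rate = 10/7.5 = 1.333 sts per cm.
back: 52 × 1.333 = 69.33 → 69.
pocket: 14.5 × 1.333 = 19.33 → 19.
collar: 48.5 × 1.333 = 64.67 → 65.
button band: 6.5 × 1.333 = 8.67 → 9.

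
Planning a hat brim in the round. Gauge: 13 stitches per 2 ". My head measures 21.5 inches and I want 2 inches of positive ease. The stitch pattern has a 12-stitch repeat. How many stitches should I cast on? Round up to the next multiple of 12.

156 stitches.

Finished = 21.5 + 2 = 23.5 inches.
13 / 2 = 6.5 sts/in.
23.5 × 6.5 = 152.75 sts.
Next multiple of 12: 156.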